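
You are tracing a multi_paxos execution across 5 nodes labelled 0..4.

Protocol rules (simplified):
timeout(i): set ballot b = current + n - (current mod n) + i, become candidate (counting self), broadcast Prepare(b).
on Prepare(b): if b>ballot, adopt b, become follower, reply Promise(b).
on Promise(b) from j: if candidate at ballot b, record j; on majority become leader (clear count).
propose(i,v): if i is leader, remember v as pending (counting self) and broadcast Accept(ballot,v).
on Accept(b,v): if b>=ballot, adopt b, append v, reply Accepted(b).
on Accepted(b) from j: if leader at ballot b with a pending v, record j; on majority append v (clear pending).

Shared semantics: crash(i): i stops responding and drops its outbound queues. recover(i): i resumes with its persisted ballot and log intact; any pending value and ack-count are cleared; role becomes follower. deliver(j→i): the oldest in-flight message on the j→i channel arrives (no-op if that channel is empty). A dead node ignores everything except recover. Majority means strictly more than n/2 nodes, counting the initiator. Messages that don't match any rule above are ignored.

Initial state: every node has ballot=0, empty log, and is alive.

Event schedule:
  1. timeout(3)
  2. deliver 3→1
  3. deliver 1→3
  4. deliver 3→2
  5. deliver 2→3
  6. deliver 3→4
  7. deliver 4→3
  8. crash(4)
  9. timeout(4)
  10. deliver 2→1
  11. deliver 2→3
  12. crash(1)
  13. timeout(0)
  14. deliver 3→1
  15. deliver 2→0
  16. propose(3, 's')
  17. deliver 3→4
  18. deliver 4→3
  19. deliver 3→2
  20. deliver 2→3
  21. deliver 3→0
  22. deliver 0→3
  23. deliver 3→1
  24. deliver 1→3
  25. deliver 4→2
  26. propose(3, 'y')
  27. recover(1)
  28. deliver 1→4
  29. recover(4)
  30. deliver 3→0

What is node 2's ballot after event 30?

step 1 timeout(3): 3={cand,b=8,log=-}
step 2 deliver 3→1: 1={foll,b=8,log=-}
step 3 deliver 1→3: —
step 4 deliver 3→2: 2={foll,b=8,log=-}
step 5 deliver 2→3: 3={lead,b=8,log=-}
step 6 deliver 3→4: 4={foll,b=8,log=-}
step 7 deliver 4→3: —
step 8 crash(4): 4={✗foll,b=8,log=-}
step 9 timeout(4): —
step 10 deliver 2→1: —
step 11 deliver 2→3: —
step 12 crash(1): 1={✗foll,b=8,log=-}
step 13 timeout(0): 0={cand,b=5,log=-}
step 14 deliver 3→1: —
step 15 deliver 2→0: —
step 16 propose(3,'s'): —
step 17 deliver 3→4: —
step 18 deliver 4→3: —
step 19 deliver 3→2: 2={foll,b=8,log=s}
step 20 deliver 2→3: —
step 21 deliver 3→0: 0={foll,b=8,log=-}
step 22 deliver 0→3: —
step 23 deliver 3→1: —
step 24 deliver 1→3: —
step 25 deliver 4→2: —
step 26 propose(3,'y'): —
step 27 recover(1): 1={foll,b=8,log=-}
step 28 deliver 1→4: —
step 29 recover(4): 4={foll,b=8,log=-}
step 30 deliver 3→0: 0={foll,b=8,log=s}

8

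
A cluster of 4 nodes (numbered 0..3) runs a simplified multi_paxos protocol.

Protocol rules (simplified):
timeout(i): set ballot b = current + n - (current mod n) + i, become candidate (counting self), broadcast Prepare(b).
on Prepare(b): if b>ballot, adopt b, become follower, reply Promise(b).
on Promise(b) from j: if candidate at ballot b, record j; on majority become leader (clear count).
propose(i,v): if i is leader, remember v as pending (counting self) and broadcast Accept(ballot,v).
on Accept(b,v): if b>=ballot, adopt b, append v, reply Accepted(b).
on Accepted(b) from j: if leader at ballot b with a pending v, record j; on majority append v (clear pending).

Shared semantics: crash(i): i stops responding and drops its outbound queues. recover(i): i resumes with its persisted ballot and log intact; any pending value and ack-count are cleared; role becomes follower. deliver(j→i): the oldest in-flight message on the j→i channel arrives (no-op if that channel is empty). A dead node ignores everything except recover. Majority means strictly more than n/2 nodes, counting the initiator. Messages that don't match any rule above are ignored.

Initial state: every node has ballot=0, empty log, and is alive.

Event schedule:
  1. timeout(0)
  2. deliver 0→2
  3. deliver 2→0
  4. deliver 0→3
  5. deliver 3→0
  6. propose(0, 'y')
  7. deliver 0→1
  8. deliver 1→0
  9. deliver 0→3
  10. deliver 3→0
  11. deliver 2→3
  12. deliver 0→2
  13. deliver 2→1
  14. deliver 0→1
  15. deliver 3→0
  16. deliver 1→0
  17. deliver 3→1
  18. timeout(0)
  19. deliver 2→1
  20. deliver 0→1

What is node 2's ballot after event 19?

4

step 1 timeout(0): 0={cand,b=4,log=-}
step 2 deliver 0→2: 2={foll,b=4,log=-}
step 3 deliver 2→0: —
step 4 deliver 0→3: 3={foll,b=4,log=-}
step 5 deliver 3→0: 0={lead,b=4,log=-}
step 6 propose(0,'y'): —
step 7 deliver 0→1: 1={foll,b=4,log=-}
step 8 deliver 1→0: —
step 9 deliver 0→3: 3={foll,b=4,log=y}
step 10 deliver 3→0: —
step 11 deliver 2→3: —
step 12 deliver 0→2: 2={foll,b=4,log=y}
step 13 deliver 2→1: —
step 14 deliver 0→1: 1={foll,b=4,log=y}
step 15 deliver 3→0: —
step 16 deliver 1→0: 0={lead,b=4,log=y}
step 17 deliver 3→1: —
step 18 timeout(0): 0={cand,b=8,log=y}
step 19 deliver 2→1: —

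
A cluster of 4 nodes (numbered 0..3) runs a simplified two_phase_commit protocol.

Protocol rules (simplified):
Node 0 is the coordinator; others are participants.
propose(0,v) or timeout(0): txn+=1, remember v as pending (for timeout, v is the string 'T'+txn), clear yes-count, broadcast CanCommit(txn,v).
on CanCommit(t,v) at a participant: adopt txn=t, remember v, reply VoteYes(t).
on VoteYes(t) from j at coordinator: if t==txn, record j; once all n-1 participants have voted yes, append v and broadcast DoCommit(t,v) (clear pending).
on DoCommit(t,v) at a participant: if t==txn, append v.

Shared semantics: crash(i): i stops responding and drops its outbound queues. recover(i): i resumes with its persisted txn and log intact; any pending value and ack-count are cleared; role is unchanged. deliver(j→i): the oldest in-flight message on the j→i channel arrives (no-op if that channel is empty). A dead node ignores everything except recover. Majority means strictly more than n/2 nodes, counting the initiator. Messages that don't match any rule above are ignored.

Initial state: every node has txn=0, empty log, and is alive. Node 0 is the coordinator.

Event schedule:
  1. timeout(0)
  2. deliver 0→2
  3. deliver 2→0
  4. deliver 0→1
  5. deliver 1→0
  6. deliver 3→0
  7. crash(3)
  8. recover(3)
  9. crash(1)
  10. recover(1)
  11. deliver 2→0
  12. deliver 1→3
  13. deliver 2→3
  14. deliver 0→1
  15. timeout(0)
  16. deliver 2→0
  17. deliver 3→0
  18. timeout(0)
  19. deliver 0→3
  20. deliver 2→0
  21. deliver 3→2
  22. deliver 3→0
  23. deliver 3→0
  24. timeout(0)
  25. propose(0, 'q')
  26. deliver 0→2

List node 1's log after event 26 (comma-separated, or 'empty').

e1 timeout(0): 0[coor,t=1,-]
e2 deliver 0→2: 2[part,t=1,-]
e3 deliver 2→0: ·
e4 deliver 0→1: 1[part,t=1,-]
e5 deliver 1→0: ·
e6 deliver 3→0: ·
e7 crash(3): 3[✗part,t=0,-]
e8 recover(3): 3[part,t=0,-]
e9 crash(1): 1[✗part,t=1,-]
e10 recover(1): 1[part,t=1,-]
e11 deliver 2→0: ·
e12 deliver 1→3: ·
e13 deliver 2→3: ·
e14 deliver 0→1: ·
e15 timeout(0): 0[coor,t=2,-]
e16 deliver 2→0: ·
e17 deliver 3→0: ·
e18 timeout(0): 0[coor,t=3,-]
e19 deliver 0→3: 3[part,t=1,-]
e20 deliver 2→0: ·
e21 deliver 3→2: ·
e22 deliver 3→0: ·
e23 deliver 3→0: ·
e24 timeout(0): 0[coor,t=4,-]
e25 propose(0,'q'): 0[coor,t=5,-]
e26 deliver 0→2: 2[part,t=2,-]

empty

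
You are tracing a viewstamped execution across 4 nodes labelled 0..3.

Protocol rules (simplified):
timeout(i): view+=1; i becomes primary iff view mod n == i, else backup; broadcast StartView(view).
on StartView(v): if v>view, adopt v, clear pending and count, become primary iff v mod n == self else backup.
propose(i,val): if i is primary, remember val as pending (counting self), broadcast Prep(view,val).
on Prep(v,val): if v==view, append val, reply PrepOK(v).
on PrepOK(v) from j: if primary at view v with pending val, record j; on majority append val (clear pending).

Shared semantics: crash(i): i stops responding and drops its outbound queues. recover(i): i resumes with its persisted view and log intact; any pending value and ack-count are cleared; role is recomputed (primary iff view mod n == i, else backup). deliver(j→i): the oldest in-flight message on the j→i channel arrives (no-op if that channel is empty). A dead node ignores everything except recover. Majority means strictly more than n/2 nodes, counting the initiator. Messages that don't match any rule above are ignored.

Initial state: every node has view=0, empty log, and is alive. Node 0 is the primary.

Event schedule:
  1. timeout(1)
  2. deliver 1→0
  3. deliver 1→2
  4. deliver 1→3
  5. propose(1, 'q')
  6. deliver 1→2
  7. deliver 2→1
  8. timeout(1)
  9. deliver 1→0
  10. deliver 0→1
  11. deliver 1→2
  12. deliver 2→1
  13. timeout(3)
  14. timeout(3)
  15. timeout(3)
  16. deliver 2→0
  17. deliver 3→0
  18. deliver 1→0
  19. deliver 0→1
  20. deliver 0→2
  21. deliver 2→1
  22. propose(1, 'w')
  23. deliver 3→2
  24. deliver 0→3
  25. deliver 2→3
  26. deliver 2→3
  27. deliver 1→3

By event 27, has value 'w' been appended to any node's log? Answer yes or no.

no

[1] timeout(1) → N1(prim v1 [-])
[2] deliver 1→0 → N0(back v1 [-])
[3] deliver 1→2 → N2(back v1 [-])
[4] deliver 1→3 → N3(back v1 [-])
[5] propose(1,'q') → ∅
[6] deliver 1→2 → N2(back v1 [q])
[7] deliver 2→1 → ∅
[8] timeout(1) → N1(back v2 [-])
[9] deliver 1→0 → N0(back v1 [q])
[10] deliver 0→1 → ∅
[11] deliver 1→2 → N2(prim v2 [q])
[12] deliver 2→1 → ∅
[13] timeout(3) → N3(back v2 [-])
[14] timeout(3) → N3(prim v3 [-])
[15] timeout(3) → N3(back v4 [-])
[16] deliver 2→0 → ∅
[17] deliver 3→0 → N0(back v2 [q])
[18] deliver 1→0 → ∅
[19] deliver 0→1 → ∅
[20] deliver 0→2 → ∅
[21] deliver 2→1 → ∅
[22] propose(1,'w') → ∅
[23] deliver 3→2 → ∅
[24] deliver 0→3 → ∅
[25] deliver 2→3 → ∅
[26] deliver 2→3 → ∅
[27] deliver 1→3 → ∅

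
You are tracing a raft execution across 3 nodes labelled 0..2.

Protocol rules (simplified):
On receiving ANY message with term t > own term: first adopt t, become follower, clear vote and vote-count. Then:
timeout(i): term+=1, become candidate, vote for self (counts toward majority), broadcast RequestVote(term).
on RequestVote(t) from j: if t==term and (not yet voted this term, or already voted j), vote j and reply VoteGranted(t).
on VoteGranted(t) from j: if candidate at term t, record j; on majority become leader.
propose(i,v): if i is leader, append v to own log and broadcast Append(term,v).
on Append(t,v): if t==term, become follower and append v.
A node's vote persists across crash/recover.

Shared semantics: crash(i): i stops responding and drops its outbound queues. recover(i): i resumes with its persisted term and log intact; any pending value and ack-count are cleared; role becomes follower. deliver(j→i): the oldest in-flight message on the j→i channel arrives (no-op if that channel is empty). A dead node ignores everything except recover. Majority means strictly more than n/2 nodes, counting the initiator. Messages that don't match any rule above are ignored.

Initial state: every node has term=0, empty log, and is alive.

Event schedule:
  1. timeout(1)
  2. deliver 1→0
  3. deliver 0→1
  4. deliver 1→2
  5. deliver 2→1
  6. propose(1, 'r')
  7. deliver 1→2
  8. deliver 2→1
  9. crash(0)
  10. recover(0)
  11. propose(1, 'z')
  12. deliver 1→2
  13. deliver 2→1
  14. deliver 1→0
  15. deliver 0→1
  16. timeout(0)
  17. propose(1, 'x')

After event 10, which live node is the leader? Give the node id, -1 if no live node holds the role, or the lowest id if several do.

1. timeout(1):  <1:cand t1 ->
2. deliver 1→0:  <0:foll t1 ->
3. deliver 0→1:  <1:lead t1 ->
4. deliver 1→2:  <2:foll t1 ->
5. deliver 2→1:  nop
6. propose(1,'r'):  <1:lead t1 r>
7. deliver 1→2:  <2:foll t1 r>
8. deliver 2→1:  nop
9. crash(0):  <0:✗foll t1 ->
10. recover(0):  <0:foll t1 ->

1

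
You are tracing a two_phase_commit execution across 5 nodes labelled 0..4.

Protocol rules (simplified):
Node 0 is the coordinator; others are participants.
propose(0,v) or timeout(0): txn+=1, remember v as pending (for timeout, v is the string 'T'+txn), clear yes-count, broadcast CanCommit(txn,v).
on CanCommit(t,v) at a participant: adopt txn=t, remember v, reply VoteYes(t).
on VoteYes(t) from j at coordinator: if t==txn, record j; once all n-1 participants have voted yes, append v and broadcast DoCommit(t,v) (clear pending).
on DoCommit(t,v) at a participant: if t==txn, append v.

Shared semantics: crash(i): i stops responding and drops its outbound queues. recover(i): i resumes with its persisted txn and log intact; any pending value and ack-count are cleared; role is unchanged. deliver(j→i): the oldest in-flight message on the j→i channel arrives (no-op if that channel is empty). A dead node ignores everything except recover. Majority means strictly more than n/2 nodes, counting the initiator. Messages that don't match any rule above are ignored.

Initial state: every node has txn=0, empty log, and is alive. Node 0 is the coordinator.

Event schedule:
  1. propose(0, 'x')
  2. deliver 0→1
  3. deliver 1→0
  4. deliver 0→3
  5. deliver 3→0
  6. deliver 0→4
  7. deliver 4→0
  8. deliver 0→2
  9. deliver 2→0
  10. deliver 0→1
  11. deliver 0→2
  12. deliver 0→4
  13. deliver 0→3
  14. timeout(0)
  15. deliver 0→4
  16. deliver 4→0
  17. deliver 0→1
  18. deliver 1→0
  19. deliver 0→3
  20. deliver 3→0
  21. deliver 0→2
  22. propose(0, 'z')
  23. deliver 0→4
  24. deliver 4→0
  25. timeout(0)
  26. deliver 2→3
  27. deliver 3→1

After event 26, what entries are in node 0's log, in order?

x

[1] propose(0,'x') → N0(coor t1 [-])
[2] deliver 0→1 → N1(part t1 [-])
[3] deliver 1→0 → ∅
[4] deliver 0→3 → N3(part t1 [-])
[5] deliver 3→0 → ∅
[6] deliver 0→4 → N4(part t1 [-])
[7] deliver 4→0 → ∅
[8] deliver 0→2 → N2(part t1 [-])
[9] deliver 2→0 → N0(coor t1 [x])
[10] deliver 0→1 → N1(part t1 [x])
[11] deliver 0→2 → N2(part t1 [x])
[12] deliver 0→4 → N4(part t1 [x])
[13] deliver 0→3 → N3(part t1 [x])
[14] timeout(0) → N0(coor t2 [x])
[15] deliver 0→4 → N4(part t2 [x])
[16] deliver 4→0 → ∅
[17] deliver 0→1 → N1(part t2 [x])
[18] deliver 1→0 → ∅
[19] deliver 0→3 → N3(part t2 [x])
[20] deliver 3→0 → ∅
[21] deliver 0→2 → N2(part t2 [x])
[22] propose(0,'z') → N0(coor t3 [x])
[23] deliver 0→4 → N4(part t3 [x])
[24] deliver 4→0 → ∅
[25] timeout(0) → N0(coor t4 [x])
[26] deliver 2→3 → ∅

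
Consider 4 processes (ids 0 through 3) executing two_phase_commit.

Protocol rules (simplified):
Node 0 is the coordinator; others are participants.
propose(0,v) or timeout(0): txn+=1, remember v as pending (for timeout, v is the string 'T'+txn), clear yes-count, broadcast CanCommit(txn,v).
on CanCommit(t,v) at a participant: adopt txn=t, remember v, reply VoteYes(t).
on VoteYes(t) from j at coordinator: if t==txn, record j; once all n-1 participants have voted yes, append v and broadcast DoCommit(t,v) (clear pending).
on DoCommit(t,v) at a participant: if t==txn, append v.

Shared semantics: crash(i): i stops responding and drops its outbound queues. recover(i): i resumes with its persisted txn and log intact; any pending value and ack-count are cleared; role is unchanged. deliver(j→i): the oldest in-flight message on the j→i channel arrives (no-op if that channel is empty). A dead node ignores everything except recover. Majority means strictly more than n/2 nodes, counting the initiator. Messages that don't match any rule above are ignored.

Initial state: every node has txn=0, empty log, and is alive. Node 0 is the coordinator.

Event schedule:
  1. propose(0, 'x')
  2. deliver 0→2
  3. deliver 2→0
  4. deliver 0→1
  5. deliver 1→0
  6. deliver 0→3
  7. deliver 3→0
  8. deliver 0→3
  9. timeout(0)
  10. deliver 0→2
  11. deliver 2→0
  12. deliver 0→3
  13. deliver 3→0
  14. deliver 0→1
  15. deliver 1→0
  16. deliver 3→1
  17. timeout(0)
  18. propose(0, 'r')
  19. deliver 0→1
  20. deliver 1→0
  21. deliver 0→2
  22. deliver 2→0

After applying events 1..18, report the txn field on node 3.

2

after 1 — propose(0,'x'): n0:coor/t1/[-]
after 2 — deliver 0→2: n2:part/t1/[-]
after 3 — deliver 2→0: ·
after 4 — deliver 0→1: n1:part/t1/[-]
after 5 — deliver 1→0: ·
after 6 — deliver 0→3: n3:part/t1/[-]
after 7 — deliver 3→0: n0:coor/t1/[x]
after 8 — deliver 0→3: n3:part/t1/[x]
after 9 — timeout(0): n0:coor/t2/[x]
after 10 — deliver 0→2: n2:part/t1/[x]
after 11 — deliver 2→0: ·
after 12 — deliver 0→3: n3:part/t2/[x]
after 13 — deliver 3→0: ·
after 14 — deliver 0→1: n1:part/t1/[x]
after 15 — deliver 1→0: ·
after 16 — deliver 3→1: ·
after 17 — timeout(0): n0:coor/t3/[x]
after 18 — propose(0,'r'): n0:coor/t4/[x]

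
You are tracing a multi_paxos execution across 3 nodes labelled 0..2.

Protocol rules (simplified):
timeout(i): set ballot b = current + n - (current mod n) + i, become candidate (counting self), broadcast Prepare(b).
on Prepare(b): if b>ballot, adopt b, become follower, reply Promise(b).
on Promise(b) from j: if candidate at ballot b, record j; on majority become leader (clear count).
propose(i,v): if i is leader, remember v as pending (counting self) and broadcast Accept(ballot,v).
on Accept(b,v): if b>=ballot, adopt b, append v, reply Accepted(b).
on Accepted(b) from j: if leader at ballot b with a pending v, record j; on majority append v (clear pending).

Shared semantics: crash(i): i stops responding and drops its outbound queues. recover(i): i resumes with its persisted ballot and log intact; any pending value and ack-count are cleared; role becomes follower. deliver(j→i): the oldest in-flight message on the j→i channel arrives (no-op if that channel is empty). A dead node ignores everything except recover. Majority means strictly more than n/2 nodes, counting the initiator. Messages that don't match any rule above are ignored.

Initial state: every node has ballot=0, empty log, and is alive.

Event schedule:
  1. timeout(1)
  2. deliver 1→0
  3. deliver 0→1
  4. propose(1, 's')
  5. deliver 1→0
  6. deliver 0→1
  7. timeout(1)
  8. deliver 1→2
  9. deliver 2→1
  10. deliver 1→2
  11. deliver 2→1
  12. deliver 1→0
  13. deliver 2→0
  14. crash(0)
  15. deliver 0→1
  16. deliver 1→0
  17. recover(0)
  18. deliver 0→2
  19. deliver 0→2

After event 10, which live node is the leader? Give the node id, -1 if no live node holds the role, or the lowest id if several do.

step 1 timeout(1): 1={cand,b=4,log=-}
step 2 deliver 1→0: 0={foll,b=4,log=-}
step 3 deliver 0→1: 1={lead,b=4,log=-}
step 4 propose(1,'s'): —
step 5 deliver 1→0: 0={foll,b=4,log=s}
step 6 deliver 0→1: 1={lead,b=4,log=s}
step 7 timeout(1): 1={cand,b=7,log=s}
step 8 deliver 1→2: 2={foll,b=4,log=-}
step 9 deliver 2→1: —
step 10 deliver 1→2: 2={foll,b=4,log=s}

-1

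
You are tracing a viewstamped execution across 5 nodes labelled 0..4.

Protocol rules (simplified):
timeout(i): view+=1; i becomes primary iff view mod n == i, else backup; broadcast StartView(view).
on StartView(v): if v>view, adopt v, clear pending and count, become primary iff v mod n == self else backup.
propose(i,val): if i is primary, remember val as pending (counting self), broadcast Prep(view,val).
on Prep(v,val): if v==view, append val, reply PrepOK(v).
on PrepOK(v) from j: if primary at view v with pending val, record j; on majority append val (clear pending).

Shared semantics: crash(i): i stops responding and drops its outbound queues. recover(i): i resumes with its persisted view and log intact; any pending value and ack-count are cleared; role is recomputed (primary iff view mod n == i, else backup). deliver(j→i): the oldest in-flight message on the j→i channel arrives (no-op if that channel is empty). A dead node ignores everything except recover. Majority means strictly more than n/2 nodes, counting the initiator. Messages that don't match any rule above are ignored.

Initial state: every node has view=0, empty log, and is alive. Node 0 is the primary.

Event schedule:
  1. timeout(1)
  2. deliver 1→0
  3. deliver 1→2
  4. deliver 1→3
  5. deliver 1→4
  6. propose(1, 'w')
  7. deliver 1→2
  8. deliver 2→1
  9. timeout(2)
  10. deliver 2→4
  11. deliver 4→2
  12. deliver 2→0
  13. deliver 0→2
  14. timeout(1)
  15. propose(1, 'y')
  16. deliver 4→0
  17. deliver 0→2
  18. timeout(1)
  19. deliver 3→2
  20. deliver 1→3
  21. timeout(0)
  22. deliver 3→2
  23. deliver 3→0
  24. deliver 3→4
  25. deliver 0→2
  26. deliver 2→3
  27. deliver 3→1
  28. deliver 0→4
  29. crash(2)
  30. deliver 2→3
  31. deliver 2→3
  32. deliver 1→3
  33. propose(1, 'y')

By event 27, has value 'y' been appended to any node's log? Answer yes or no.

no

1. timeout(1):  <1:prim v1 ->
2. deliver 1→0:  <0:back v1 ->
3. deliver 1→2:  <2:back v1 ->
4. deliver 1→3:  <3:back v1 ->
5. deliver 1→4:  <4:back v1 ->
6. propose(1,'w'):  nop
7. deliver 1→2:  <2:back v1 w>
8. deliver 2→1:  nop
9. timeout(2):  <2:prim v2 w>
10. deliver 2→4:  <4:back v2 ->
11. deliver 4→2:  nop
12. deliver 2→0:  <0:back v2 ->
13. deliver 0→2:  nop
14. timeout(1):  <1:back v2 ->
15. propose(1,'y'):  nop
16. deliver 4→0:  nop
17. deliver 0→2:  nop
18. timeout(1):  <1:back v3 ->
19. deliver 3→2:  nop
20. deliver 1→3:  <3:back v1 w>
21. timeout(0):  <0:back v3 ->
22. deliver 3→2:  nop
23. deliver 3→0:  nop
24. deliver 3→4:  nop
25. deliver 0→2:  <2:back v3 w>
26. deliver 2→3:  <3:back v2 w>
27. deliver 3→1:  nop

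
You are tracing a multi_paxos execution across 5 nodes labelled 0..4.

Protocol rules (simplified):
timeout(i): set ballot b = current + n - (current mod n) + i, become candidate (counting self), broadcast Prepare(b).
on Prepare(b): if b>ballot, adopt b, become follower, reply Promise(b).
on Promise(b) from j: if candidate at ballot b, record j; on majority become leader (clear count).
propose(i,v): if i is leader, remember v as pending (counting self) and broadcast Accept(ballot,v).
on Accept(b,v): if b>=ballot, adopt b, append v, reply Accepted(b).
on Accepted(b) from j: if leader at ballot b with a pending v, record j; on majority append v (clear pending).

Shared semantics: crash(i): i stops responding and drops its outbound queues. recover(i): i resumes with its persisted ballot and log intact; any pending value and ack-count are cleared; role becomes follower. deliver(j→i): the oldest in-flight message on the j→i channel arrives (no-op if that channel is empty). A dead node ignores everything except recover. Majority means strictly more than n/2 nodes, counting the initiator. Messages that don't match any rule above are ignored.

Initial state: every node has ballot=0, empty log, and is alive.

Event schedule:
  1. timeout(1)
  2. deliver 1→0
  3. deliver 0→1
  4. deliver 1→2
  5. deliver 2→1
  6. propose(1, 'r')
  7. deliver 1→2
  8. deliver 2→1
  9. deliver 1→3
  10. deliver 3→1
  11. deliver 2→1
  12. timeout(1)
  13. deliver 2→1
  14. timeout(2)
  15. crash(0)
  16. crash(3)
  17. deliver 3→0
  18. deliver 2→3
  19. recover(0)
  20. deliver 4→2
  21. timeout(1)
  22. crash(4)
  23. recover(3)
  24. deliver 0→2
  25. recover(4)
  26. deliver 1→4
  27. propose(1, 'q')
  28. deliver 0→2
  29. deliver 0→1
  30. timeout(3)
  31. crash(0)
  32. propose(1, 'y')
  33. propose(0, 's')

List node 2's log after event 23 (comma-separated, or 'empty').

r

[1] timeout(1) → N1(cand b6 [-])
[2] deliver 1→0 → N0(foll b6 [-])
[3] deliver 0→1 → ∅
[4] deliver 1→2 → N2(foll b6 [-])
[5] deliver 2→1 → N1(lead b6 [-])
[6] propose(1,'r') → ∅
[7] deliver 1→2 → N2(foll b6 [r])
[8] deliver 2→1 → ∅
[9] deliver 1→3 → N3(foll b6 [-])
[10] deliver 3→1 → ∅
[11] deliver 2→1 → ∅
[12] timeout(1) → N1(cand b11 [-])
[13] deliver 2→1 → ∅
[14] timeout(2) → N2(cand b12 [r])
[15] crash(0) → N0(✗foll b6 [-])
[16] crash(3) → N3(✗foll b6 [-])
[17] deliver 3→0 → ∅
[18] deliver 2→3 → ∅
[19] recover(0) → N0(foll b6 [-])
[20] deliver 4→2 → ∅
[21] timeout(1) → N1(cand b16 [-])
[22] crash(4) → N4(✗foll b0 [-])
[23] recover(3) → N3(foll b6 [-])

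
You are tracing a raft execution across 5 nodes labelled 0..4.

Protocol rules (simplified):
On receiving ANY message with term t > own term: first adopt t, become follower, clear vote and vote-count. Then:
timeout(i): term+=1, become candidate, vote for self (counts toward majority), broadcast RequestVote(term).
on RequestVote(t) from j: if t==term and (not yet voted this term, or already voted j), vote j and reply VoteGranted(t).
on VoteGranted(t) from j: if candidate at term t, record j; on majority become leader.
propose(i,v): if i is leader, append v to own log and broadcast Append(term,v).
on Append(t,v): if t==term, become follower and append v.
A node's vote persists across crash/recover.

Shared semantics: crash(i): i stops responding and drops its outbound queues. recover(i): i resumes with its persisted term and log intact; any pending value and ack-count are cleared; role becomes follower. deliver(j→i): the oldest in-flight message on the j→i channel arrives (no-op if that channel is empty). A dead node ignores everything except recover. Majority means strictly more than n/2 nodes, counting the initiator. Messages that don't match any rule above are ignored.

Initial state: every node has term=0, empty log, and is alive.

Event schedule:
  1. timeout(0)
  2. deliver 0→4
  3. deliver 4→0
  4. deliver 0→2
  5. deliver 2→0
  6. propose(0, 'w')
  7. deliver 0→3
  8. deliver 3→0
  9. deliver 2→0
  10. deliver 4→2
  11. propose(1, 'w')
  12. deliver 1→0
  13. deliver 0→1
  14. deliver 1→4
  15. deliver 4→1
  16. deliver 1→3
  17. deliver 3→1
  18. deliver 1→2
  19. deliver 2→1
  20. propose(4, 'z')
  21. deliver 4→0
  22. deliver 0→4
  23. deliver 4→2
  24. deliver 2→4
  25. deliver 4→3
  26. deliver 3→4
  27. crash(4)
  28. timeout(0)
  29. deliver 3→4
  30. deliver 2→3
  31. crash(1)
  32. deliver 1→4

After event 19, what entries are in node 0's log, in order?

w

e1 timeout(0): 0[cand,t=1,-]
e2 deliver 0→4: 4[foll,t=1,-]
e3 deliver 4→0: ·
e4 deliver 0→2: 2[foll,t=1,-]
e5 deliver 2→0: 0[lead,t=1,-]
e6 propose(0,'w'): 0[lead,t=1,w]
e7 deliver 0→3: 3[foll,t=1,-]
e8 deliver 3→0: ·
e9 deliver 2→0: ·
e10 deliver 4→2: ·
e11 propose(1,'w'): ·
e12 deliver 1→0: ·
e13 deliver 0→1: 1[foll,t=1,-]
e14 deliver 1→4: ·
e15 deliver 4→1: ·
e16 deliver 1→3: ·
e17 deliver 3→1: ·
e18 deliver 1→2: ·
e19 deliver 2→1: ·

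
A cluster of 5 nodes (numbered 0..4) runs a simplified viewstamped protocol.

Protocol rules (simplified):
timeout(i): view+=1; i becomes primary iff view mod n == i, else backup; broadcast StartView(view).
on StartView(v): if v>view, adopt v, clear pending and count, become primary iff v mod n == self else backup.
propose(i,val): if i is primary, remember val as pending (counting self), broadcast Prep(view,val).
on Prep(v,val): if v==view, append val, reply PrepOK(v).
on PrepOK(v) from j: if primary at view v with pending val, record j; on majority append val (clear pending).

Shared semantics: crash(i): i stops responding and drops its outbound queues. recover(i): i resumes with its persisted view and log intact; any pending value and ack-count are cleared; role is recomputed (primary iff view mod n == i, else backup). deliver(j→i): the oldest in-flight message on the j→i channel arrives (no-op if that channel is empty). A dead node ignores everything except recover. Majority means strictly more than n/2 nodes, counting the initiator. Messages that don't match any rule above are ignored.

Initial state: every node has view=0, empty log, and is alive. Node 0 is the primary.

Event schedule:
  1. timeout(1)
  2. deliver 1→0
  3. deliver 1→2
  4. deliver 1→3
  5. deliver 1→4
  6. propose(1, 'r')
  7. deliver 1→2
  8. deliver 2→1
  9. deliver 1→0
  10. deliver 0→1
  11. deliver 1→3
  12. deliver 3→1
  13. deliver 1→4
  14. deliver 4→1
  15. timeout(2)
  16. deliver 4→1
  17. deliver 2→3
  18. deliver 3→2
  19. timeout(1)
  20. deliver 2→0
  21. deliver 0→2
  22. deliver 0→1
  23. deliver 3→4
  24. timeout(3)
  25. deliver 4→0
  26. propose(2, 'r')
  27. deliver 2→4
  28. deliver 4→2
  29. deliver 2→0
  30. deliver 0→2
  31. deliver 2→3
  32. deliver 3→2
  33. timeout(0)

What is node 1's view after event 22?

2

e1 timeout(1): 1[prim,v=1,-]
e2 deliver 1→0: 0[back,v=1,-]
e3 deliver 1→2: 2[back,v=1,-]
e4 deliver 1→3: 3[back,v=1,-]
e5 deliver 1→4: 4[back,v=1,-]
e6 propose(1,'r'): ·
e7 deliver 1→2: 2[back,v=1,r]
e8 deliver 2→1: ·
e9 deliver 1→0: 0[back,v=1,r]
e10 deliver 0→1: 1[prim,v=1,r]
e11 deliver 1→3: 3[back,v=1,r]
e12 deliver 3→1: ·
e13 deliver 1→4: 4[back,v=1,r]
e14 deliver 4→1: ·
e15 timeout(2): 2[prim,v=2,r]
e16 deliver 4→1: ·
e17 deliver 2→3: 3[back,v=2,r]
e18 deliver 3→2: ·
e19 timeout(1): 1[back,v=2,r]
e20 deliver 2→0: 0[back,v=2,r]
e21 deliver 0→2: ·
e22 deliver 0→1: ·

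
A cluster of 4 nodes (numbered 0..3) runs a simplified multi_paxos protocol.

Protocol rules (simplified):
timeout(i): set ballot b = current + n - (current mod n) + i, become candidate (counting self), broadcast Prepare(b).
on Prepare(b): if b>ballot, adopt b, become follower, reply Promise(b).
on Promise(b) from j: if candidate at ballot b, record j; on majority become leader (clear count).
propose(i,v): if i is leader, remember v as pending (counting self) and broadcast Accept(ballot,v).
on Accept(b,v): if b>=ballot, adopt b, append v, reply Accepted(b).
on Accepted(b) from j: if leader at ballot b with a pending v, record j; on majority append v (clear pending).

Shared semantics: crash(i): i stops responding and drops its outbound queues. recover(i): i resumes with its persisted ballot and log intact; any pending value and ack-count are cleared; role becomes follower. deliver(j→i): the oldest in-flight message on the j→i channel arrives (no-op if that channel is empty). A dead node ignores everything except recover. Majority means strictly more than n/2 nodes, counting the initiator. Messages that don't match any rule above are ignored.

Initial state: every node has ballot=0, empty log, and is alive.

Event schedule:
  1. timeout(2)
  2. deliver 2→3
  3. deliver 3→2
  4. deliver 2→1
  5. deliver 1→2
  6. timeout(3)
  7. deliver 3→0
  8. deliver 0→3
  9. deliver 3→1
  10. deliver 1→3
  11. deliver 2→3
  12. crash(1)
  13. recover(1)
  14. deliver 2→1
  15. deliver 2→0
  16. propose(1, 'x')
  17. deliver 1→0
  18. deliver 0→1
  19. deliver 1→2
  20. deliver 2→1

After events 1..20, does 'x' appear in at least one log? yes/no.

no

[1] timeout(2) → N2(cand b6 [-])
[2] deliver 2→3 → N3(foll b6 [-])
[3] deliver 3→2 → ∅
[4] deliver 2→1 → N1(foll b6 [-])
[5] deliver 1→2 → N2(lead b6 [-])
[6] timeout(3) → N3(cand b11 [-])
[7] deliver 3→0 → N0(foll b11 [-])
[8] deliver 0→3 → ∅
[9] deliver 3→1 → N1(foll b11 [-])
[10] deliver 1→3 → N3(lead b11 [-])
[11] deliver 2→3 → ∅
[12] crash(1) → N1(✗foll b11 [-])
[13] recover(1) → N1(foll b11 [-])
[14] deliver 2→1 → ∅
[15] deliver 2→0 → ∅
[16] propose(1,'x') → ∅
[17] deliver 1→0 → ∅
[18] deliver 0→1 → ∅
[19] deliver 1→2 → ∅
[20] deliver 2→1 → ∅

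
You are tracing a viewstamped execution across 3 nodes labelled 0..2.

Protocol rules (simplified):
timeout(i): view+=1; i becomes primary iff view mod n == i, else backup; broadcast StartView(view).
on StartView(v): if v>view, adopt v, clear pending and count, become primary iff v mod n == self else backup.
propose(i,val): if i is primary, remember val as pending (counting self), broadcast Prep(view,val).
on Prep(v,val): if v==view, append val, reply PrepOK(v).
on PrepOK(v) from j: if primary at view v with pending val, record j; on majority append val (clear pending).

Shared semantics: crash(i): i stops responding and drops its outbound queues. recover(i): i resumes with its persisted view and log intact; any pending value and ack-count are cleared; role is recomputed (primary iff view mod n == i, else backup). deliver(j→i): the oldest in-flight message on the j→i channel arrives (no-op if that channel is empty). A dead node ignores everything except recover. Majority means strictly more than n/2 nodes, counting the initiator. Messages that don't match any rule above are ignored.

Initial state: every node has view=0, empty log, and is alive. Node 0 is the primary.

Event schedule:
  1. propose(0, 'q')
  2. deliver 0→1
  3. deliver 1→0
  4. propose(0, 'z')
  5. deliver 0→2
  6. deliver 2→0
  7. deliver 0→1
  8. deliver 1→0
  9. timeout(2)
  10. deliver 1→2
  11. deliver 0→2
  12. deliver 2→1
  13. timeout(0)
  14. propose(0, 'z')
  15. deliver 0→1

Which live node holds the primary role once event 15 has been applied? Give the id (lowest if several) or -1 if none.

e1 propose(0,'q'): ·
e2 deliver 0→1: 1[back,v=0,q]
e3 deliver 1→0: 0[prim,v=0,q]
e4 propose(0,'z'): ·
e5 deliver 0→2: 2[back,v=0,q]
e6 deliver 2→0: 0[prim,v=0,q,z]
e7 deliver 0→1: 1[back,v=0,q,z]
e8 deliver 1→0: ·
e9 timeout(2): 2[back,v=1,q]
e10 deliver 1→2: ·
e11 deliver 0→2: ·
e12 deliver 2→1: 1[prim,v=1,q,z]
e13 timeout(0): 0[back,v=1,q,z]
e14 propose(0,'z'): ·
e15 deliver 0→1: ·

1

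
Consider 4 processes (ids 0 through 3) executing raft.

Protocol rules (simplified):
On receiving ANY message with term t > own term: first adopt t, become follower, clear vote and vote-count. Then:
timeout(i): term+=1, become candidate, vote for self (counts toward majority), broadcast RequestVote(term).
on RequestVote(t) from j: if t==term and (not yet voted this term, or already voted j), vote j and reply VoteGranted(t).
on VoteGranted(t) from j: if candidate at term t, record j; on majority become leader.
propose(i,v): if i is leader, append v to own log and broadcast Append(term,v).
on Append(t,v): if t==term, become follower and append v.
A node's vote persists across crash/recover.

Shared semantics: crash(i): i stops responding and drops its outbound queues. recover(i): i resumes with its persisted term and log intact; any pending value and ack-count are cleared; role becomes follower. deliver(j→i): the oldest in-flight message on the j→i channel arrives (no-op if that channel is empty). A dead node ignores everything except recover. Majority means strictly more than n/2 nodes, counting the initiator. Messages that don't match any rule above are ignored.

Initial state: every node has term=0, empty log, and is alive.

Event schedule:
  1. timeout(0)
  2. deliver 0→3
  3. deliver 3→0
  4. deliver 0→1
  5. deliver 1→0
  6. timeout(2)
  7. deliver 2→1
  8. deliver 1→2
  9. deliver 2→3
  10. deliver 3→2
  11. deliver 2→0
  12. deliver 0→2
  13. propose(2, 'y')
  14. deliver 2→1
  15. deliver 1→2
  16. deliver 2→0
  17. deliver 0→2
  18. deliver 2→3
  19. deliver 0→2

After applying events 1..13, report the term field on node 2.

1

after 1 — timeout(0): n0:cand/t1/[-]
after 2 — deliver 0→3: n3:foll/t1/[-]
after 3 — deliver 3→0: ·
after 4 — deliver 0→1: n1:foll/t1/[-]
after 5 — deliver 1→0: n0:lead/t1/[-]
after 6 — timeout(2): n2:cand/t1/[-]
after 7 — deliver 2→1: ·
after 8 — deliver 1→2: ·
after 9 — deliver 2→3: ·
after 10 — deliver 3→2: ·
after 11 — deliver 2→0: ·
after 12 — deliver 0→2: ·
after 13 — propose(2,'y'): ·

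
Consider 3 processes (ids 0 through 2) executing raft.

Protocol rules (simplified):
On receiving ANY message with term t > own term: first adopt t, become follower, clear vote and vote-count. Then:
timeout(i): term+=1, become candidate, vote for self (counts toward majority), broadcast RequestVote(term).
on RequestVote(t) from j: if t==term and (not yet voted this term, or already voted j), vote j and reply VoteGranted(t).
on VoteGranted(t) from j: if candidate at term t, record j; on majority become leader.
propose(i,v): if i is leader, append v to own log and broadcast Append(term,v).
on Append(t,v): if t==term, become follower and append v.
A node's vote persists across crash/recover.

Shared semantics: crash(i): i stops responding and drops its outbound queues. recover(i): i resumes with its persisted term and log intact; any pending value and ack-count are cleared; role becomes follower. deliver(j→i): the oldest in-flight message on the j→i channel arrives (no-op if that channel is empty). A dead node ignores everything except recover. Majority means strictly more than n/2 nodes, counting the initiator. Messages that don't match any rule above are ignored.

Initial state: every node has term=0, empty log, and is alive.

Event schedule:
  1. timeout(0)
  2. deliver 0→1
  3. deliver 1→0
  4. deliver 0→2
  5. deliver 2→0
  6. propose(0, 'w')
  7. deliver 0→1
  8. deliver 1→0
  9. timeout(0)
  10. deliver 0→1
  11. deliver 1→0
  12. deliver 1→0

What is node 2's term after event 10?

step 1 timeout(0): 0={cand,t=1,log=-}
step 2 deliver 0→1: 1={foll,t=1,log=-}
step 3 deliver 1→0: 0={lead,t=1,log=-}
step 4 deliver 0→2: 2={foll,t=1,log=-}
step 5 deliver 2→0: —
step 6 propose(0,'w'): 0={lead,t=1,log=w}
step 7 deliver 0→1: 1={foll,t=1,log=w}
step 8 deliver 1→0: —
step 9 timeout(0): 0={cand,t=2,log=w}
step 10 deliver 0→1: 1={foll,t=2,log=w}

1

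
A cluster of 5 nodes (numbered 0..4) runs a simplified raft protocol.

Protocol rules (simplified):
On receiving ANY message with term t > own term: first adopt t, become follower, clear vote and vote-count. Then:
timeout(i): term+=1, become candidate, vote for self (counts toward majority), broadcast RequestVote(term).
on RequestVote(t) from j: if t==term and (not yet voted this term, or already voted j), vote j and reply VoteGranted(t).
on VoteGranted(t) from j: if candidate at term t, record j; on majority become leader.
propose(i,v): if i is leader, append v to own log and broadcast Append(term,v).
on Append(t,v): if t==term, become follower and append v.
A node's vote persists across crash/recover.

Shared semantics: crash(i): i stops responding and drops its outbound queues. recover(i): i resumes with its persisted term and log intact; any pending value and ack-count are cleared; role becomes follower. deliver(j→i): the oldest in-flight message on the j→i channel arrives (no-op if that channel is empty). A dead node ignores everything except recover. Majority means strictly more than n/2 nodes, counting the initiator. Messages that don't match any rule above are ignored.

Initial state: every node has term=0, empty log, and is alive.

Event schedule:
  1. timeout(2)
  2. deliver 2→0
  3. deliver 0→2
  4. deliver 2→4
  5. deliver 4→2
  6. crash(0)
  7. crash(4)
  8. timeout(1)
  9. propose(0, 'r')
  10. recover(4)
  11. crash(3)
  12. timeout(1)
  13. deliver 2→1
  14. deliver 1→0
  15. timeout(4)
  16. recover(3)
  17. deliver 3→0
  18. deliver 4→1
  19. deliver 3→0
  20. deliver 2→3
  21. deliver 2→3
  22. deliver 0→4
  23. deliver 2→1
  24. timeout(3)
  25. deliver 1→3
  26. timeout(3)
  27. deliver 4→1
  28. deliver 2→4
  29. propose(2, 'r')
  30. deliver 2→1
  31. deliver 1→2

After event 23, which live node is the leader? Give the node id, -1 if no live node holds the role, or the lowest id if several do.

2

step 1 timeout(2): 2={cand,t=1,log=-}
step 2 deliver 2→0: 0={foll,t=1,log=-}
step 3 deliver 0→2: —
step 4 deliver 2→4: 4={foll,t=1,log=-}
step 5 deliver 4→2: 2={lead,t=1,log=-}
step 6 crash(0): 0={✗foll,t=1,log=-}
step 7 crash(4): 4={✗foll,t=1,log=-}
step 8 timeout(1): 1={cand,t=1,log=-}
step 9 propose(0,'r'): —
step 10 recover(4): 4={foll,t=1,log=-}
step 11 crash(3): 3={✗foll,t=0,log=-}
step 12 timeout(1): 1={cand,t=2,log=-}
step 13 deliver 2→1: —
step 14 deliver 1→0: —
step 15 timeout(4): 4={cand,t=2,log=-}
step 16 recover(3): 3={foll,t=0,log=-}
step 17 deliver 3→0: —
step 18 deliver 4→1: —
step 19 deliver 3→0: —
step 20 deliver 2→3: 3={foll,t=1,log=-}
step 21 deliver 2→3: —
step 22 deliver 0→4: —
step 23 deliver 2→1: —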